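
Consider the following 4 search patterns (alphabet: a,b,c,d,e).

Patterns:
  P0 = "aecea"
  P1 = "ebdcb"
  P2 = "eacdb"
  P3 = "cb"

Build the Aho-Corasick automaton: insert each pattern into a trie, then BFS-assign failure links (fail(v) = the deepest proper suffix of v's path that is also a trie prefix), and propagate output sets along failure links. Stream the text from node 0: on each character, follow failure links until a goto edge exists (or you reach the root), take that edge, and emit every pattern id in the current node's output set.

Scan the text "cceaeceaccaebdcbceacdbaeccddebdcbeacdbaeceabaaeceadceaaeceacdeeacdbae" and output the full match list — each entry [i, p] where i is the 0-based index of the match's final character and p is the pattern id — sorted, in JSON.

Build automaton:
Trie (insert patterns):
  0='ε' goto a→1 c→15 e→6
  1='a' goto e→2
  2='ae' goto c→3
  3='aec' goto e→4
  4='aece' goto a→5
  5='aecea' goto ·  [P0 ends]
  6='e' goto a→11 b→7
  7='eb' goto d→8
  8='ebd' goto c→9
  9='ebdc' goto b→10
  10='ebdcb' goto ·  [P1 ends]
  11='ea' goto c→12
  12='eac' goto d→13
  13='eacd' goto b→14
  14='eacdb' goto ·  [P2 ends]
  15='c' goto b→16
  16='cb' goto ·  [P3 ends]

Failure links (BFS by depth):
  fail(1) 'a': from fail(0)=0 chase 'a': 0 ⇒ 0;  out=∅∪out(0)=∅
  fail(6) 'e': from fail(0)=0 chase 'e': 0 ⇒ 0;  out=∅∪out(0)=∅
  fail(15) 'c': from fail(0)=0 chase 'c': 0 ⇒ 0;  out=∅∪out(0)=∅
  fail(2) 'ae': from fail(1)=0 chase 'e': 0 ⇒ 6;  out=∅∪out(6)=∅
  fail(7) 'eb': from fail(6)=0 chase 'b': 0 ⇒ 0;  out=∅∪out(0)=∅
  fail(11) 'ea': from fail(6)=0 chase 'a': 0 ⇒ 1;  out=∅∪out(1)=∅
  fail(16) 'cb': from fail(15)=0 chase 'b': 0 ⇒ 0;  out={3}∪out(0)={3}
  fail(3) 'aec': from fail(2)=6 chase 'c': 6→0 ⇒ 15;  out=∅∪out(15)=∅
  fail(8) 'ebd': from fail(7)=0 chase 'd': 0 ⇒ 0;  out=∅∪out(0)=∅
  fail(12) 'eac': from fail(11)=1 chase 'c': 1→0 ⇒ 15;  out=∅∪out(15)=∅
  fail(4) 'aece': from fail(3)=15 chase 'e': 15→0 ⇒ 6;  out=∅∪out(6)=∅
  fail(9) 'ebdc': from fail(8)=0 chase 'c': 0 ⇒ 15;  out=∅∪out(15)=∅
  fail(13) 'eacd': from fail(12)=15 chase 'd': 15→0 ⇒ 0;  out=∅∪out(0)=∅
  fail(5) 'aecea': from fail(4)=6 chase 'a': 6 ⇒ 11;  out={0}∪out(11)={0}
  fail(10) 'ebdcb': from fail(9)=15 chase 'b': 15 ⇒ 16;  out={1}∪out(16)={1,3}
  fail(14) 'eacdb': from fail(13)=0 chase 'b': 0 ⇒ 0;  out={2}∪out(0)={2}

Run:
pos 0 'c': at 15
pos 1 'c': at 15 (via fail)
pos 2 'e': at 6 (via fail)
pos 3 'a': at 11
pos 4 'e': at 2 (via fail)
pos 5 'c': at 3
pos 6 'e': at 4
pos 7 'a': at 5  ** P0@[3:7]
pos 8 'c': at 12 (via fail)
pos 9 'c': at 15 (via fail)
pos 10 'a': at 1 (via fail)
pos 11 'e': at 2
pos 12 'b': at 7 (via fail)
pos 13 'd': at 8
pos 14 'c': at 9
pos 15 'b': at 10  ** P1@[11:15],P3@[14:15]
pos 16 'c': at 15 (via fail)
pos 17 'e': at 6 (via fail)
pos 18 'a': at 11
pos 19 'c': at 12
pos 20 'd': at 13
pos 21 'b': at 14  ** P2@[17:21]
pos 22 'a': at 1 (via fail)
pos 23 'e': at 2
pos 24 'c': at 3
pos 25 'c': at 15 (via fail)
pos 26 'd': at 0 (via fail)
pos 27 'd': at 0
pos 28 'e': at 6
pos 29 'b': at 7
pos 30 'd': at 8
pos 31 'c': at 9
pos 32 'b': at 10  ** P1@[28:32],P3@[31:32]
pos 33 'e': at 6 (via fail)
pos 34 'a': at 11
pos 35 'c': at 12
pos 36 'd': at 13
pos 37 'b': at 14  ** P2@[33:37]
pos 38 'a': at 1 (via fail)
pos 39 'e': at 2
pos 40 'c': at 3
pos 41 'e': at 4
pos 42 'a': at 5  ** P0@[38:42]
pos 43 'b': at 0 (via fail)
pos 44 'a': at 1
pos 45 'a': at 1 (via fail)
pos 46 'e': at 2
pos 47 'c': at 3
pos 48 'e': at 4
pos 49 'a': at 5  ** P0@[45:49]
pos 50 'd': at 0 (via fail)
pos 51 'c': at 15
pos 52 'e': at 6 (via fail)
pos 53 'a': at 11
pos 54 'a': at 1 (via fail)
pos 55 'e': at 2
pos 56 'c': at 3
pos 57 'e': at 4
pos 58 'a': at 5  ** P0@[54:58]
pos 59 'c': at 12 (via fail)
pos 60 'd': at 13
pos 61 'e': at 6 (via fail)
pos 62 'e': at 6 (via fail)
pos 63 'a': at 11
pos 64 'c': at 12
pos 65 'd': at 13
pos 66 'b': at 14  ** P2@[62:66]
pos 67 'a': at 1 (via fail)
pos 68 'e': at 2

Matches: [[7,0],[15,1],[15,3],[21,2],[32,1],[32,3],[37,2],[42,0],[49,0],[58,0],[66,2]]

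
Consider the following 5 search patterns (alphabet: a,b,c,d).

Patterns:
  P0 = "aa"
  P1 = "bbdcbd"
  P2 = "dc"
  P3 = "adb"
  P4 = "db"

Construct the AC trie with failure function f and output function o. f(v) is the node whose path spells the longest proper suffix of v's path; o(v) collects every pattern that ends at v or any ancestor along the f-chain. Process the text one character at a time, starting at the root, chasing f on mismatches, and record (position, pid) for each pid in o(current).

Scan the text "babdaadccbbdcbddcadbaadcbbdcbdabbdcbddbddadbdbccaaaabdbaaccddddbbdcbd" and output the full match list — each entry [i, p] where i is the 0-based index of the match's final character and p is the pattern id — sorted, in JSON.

Construct AC machine:
Trie nodes:
  0='ε' goto a→1 b→3 d→9
  1='a' goto a→2 d→11
  2='aa' goto ·  [P0 ends]
  3='b' goto b→4
  4='bb' goto d→5
  5='bbd' goto c→6
  6='bbdc' goto b→7
  7='bbdcb' goto d→8
  8='bbdcbd' goto ·  [P1 ends]
  9='d' goto b→13 c→10
  10='dc' goto ·  [P2 ends]
  11='ad' goto b→12
  12='adb' goto ·  [P3 ends]
  13='db' goto ·  [P4 ends]

Failure links (BFS by depth):
  n1('a'): parent n0 fail=0; on 'a' 0 → fail=0;  out ∅∪∅=∅
  n3('b'): parent n0 fail=0; on 'b' 0 → fail=0;  out ∅∪∅=∅
  n9('d'): parent n0 fail=0; on 'd' 0 → fail=0;  out ∅∪∅=∅
  n2('aa'): parent n1 fail=0; on 'a' 0 → fail=1;  out {0}∪∅={0}
  n4('bb'): parent n3 fail=0; on 'b' 0 → fail=3;  out ∅∪∅=∅
  n10('dc'): parent n9 fail=0; on 'c' 0 → fail=0;  out {2}∪∅={2}
  n11('ad'): parent n1 fail=0; on 'd' 0 → fail=9;  out ∅∪∅=∅
  n13('db'): parent n9 fail=0; on 'b' 0 → fail=3;  out {4}∪∅={4}
  n5('bbd'): parent n4 fail=3; on 'd' 3→0 → fail=9;  out ∅∪∅=∅
  n12('adb'): parent n11 fail=9; on 'b' 9 → fail=13;  out {3}∪{4}={3,4}
  n6('bbdc'): parent n5 fail=9; on 'c' 9 → fail=10;  out ∅∪{2}={2}
  n7('bbdcb'): parent n6 fail=10; on 'b' 10→0 → fail=3;  out ∅∪∅=∅
  n8('bbdcbd'): parent n7 fail=3; on 'd' 3→0 → fail=9;  out {1}∪∅={1}

Run:
pos 0 'b': at 3
pos 1 'a': at 1 (fail-walked)
pos 2 'b': at 3 (fail-walked)
pos 3 'd': at 9 (fail-walked)
pos 4 'a': at 1 (fail-walked)
pos 5 'a': at 2  ** P0@[4:5]
pos 6 'd': at 11 (fail-walked)
pos 7 'c': at 10 (fail-walked)  ** P2@[6:7]
pos 8 'c': at 0 (fail-walked)
pos 9 'b': at 3
pos 10 'b': at 4
pos 11 'd': at 5
pos 12 'c': at 6  ** P2@[11:12]
pos 13 'b': at 7
pos 14 'd': at 8  ** P1@[9:14]
pos 15 'd': at 9 (fail-walked)
pos 16 'c': at 10  ** P2@[15:16]
pos 17 'a': at 1 (fail-walked)
pos 18 'd': at 11
pos 19 'b': at 12  ** P3@[17:19],P4@[18:19]
pos 20 'a': at 1 (fail-walked)
pos 21 'a': at 2  ** P0@[20:21]
pos 22 'd': at 11 (fail-walked)
pos 23 'c': at 10 (fail-walked)  ** P2@[22:23]
pos 24 'b': at 3 (fail-walked)
pos 25 'b': at 4
pos 26 'd': at 5
pos 27 'c': at 6  ** P2@[26:27]
pos 28 'b': at 7
pos 29 'd': at 8  ** P1@[24:29]
pos 30 'a': at 1 (fail-walked)
pos 31 'b': at 3 (fail-walked)
pos 32 'b': at 4
pos 33 'd': at 5
pos 34 'c': at 6  ** P2@[33:34]
pos 35 'b': at 7
pos 36 'd': at 8  ** P1@[31:36]
pos 37 'd': at 9 (fail-walked)
pos 38 'b': at 13  ** P4@[37:38]
pos 39 'd': at 9 (fail-walked)
pos 40 'd': at 9 (fail-walked)
pos 41 'a': at 1 (fail-walked)
pos 42 'd': at 11
pos 43 'b': at 12  ** P3@[41:43],P4@[42:43]
pos 44 'd': at 9 (fail-walked)
pos 45 'b': at 13  ** P4@[44:45]
pos 46 'c': at 0 (fail-walked)
pos 47 'c': at 0
pos 48 'a': at 1
pos 49 'a': at 2  ** P0@[48:49]
pos 50 'a': at 2 (fail-walked)  ** P0@[49:50]
pos 51 'a': at 2 (fail-walked)  ** P0@[50:51]
pos 52 'b': at 3 (fail-walked)
pos 53 'd': at 9 (fail-walked)
pos 54 'b': at 13  ** P4@[53:54]
pos 55 'a': at 1 (fail-walked)
pos 56 'a': at 2  ** P0@[55:56]
pos 57 'c': at 0 (fail-walked)
pos 58 'c': at 0
pos 59 'd': at 9
pos 60 'd': at 9 (fail-walked)
pos 61 'd': at 9 (fail-walked)
pos 62 'd': at 9 (fail-walked)
pos 63 'b': at 13  ** P4@[62:63]
pos 64 'b': at 4 (fail-walked)
pos 65 'd': at 5
pos 66 'c': at 6  ** P2@[65:66]
pos 67 'b': at 7
pos 68 'd': at 8  ** P1@[63:68]

Result: [[5,0],[7,2],[12,2],[14,1],[16,2],[19,3],[19,4],[21,0],[23,2],[27,2],[29,1],[34,2],[36,1],[38,4],[43,3],[43,4],[45,4],[49,0],[50,0],[51,0],[54,4],[56,0],[63,4],[66,2],[68,1]]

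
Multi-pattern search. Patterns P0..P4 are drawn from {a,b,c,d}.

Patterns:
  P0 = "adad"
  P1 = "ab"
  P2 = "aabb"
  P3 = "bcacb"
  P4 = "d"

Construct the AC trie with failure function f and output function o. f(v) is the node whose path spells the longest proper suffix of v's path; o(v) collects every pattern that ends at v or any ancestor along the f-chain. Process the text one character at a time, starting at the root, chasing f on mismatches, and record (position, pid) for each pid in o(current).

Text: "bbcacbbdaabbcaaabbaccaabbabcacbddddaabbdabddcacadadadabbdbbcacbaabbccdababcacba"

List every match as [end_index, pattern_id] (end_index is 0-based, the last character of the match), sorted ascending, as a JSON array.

Construct AC machine:
Trie nodes:
  0='ε' goto a→1 b→9 d→14
  1='a' goto a→6 b→5 d→2
  2='ad' goto a→3
  3='ada' goto d→4
  4='adad' goto ·  [P0 ends]
  5='ab' goto ·  [P1 ends]
  6='aa' goto b→7
  7='aab' goto b→8
  8='aabb' goto ·  [P2 ends]
  9='b' goto c→10
  10='bc' goto a→11
  11='bca' goto c→12
  12='bcac' goto b→13
  13='bcacb' goto ·  [P3 ends]
  14='d' goto ·  [P4 ends]

Failure links (BFS by depth):
  fail(1) 'a': from fail(0)=0 chase 'a': 0 ⇒ 0;  out=∅∪out(0)=∅
  fail(9) 'b': from fail(0)=0 chase 'b': 0 ⇒ 0;  out=∅∪out(0)=∅
  fail(14) 'd': from fail(0)=0 chase 'd': 0 ⇒ 0;  out={4}∪out(0)={4}
  fail(2) 'ad': from fail(1)=0 chase 'd': 0 ⇒ 14;  out=∅∪out(14)={4}
  fail(5) 'ab': from fail(1)=0 chase 'b': 0 ⇒ 9;  out={1}∪out(9)={1}
  fail(6) 'aa': from fail(1)=0 chase 'a': 0 ⇒ 1;  out=∅∪out(1)=∅
  fail(10) 'bc': from fail(9)=0 chase 'c': 0 ⇒ 0;  out=∅∪out(0)=∅
  fail(3) 'ada': from fail(2)=14 chase 'a': 14→0 ⇒ 1;  out=∅∪out(1)=∅
  fail(7) 'aab': from fail(6)=1 chase 'b': 1 ⇒ 5;  out=∅∪out(5)={1}
  fail(11) 'bca': from fail(10)=0 chase 'a': 0 ⇒ 1;  out=∅∪out(1)=∅
  fail(4) 'adad': from fail(3)=1 chase 'd': 1 ⇒ 2;  out={0}∪out(2)={0,4}
  fail(8) 'aabb': from fail(7)=5 chase 'b': 5→9→0 ⇒ 9;  out={2}∪out(9)={2}
  fail(12) 'bcac': from fail(11)=1 chase 'c': 1→0 ⇒ 0;  out=∅∪out(0)=∅
  fail(13) 'bcacb': from fail(12)=0 chase 'b': 0 ⇒ 9;  out={3}∪out(9)={3}

Text stream:
pos 0 'b': at 9
pos 1 'b': at 9 (fail-walked)
pos 2 'c': at 10
pos 3 'a': at 11
pos 4 'c': at 12
pos 5 'b': at 13  emit P3@[1:5]
pos 6 'b': at 9 (fail-walked)
pos 7 'd': at 14 (fail-walked)  emit P4@[7:7]
pos 8 'a': at 1 (fail-walked)
pos 9 'a': at 6
pos 10 'b': at 7  emit P1@[9:10]
pos 11 'b': at 8  emit P2@[8:11]
pos 12 'c': at 10 (fail-walked)
pos 13 'a': at 11
pos 14 'a': at 6 (fail-walked)
pos 15 'a': at 6 (fail-walked)
pos 16 'b': at 7  emit P1@[15:16]
pos 17 'b': at 8  emit P2@[14:17]
pos 18 'a': at 1 (fail-walked)
pos 19 'c': at 0 (fail-walked)
pos 20 'c': at 0
pos 21 'a': at 1
pos 22 'a': at 6
pos 23 'b': at 7  emit P1@[22:23]
pos 24 'b': at 8  emit P2@[21:24]
pos 25 'a': at 1 (fail-walked)
pos 26 'b': at 5  emit P1@[25:26]
pos 27 'c': at 10 (fail-walked)
pos 28 'a': at 11
pos 29 'c': at 12
pos 30 'b': at 13  emit P3@[26:30]
pos 31 'd': at 14 (fail-walked)  emit P4@[31:31]
pos 32 'd': at 14 (fail-walked)  emit P4@[32:32]
pos 33 'd': at 14 (fail-walked)  emit P4@[33:33]
pos 34 'd': at 14 (fail-walked)  emit P4@[34:34]
pos 35 'a': at 1 (fail-walked)
pos 36 'a': at 6
pos 37 'b': at 7  emit P1@[36:37]
pos 38 'b': at 8  emit P2@[35:38]
pos 39 'd': at 14 (fail-walked)  emit P4@[39:39]
pos 40 'a': at 1 (fail-walked)
pos 41 'b': at 5  emit P1@[40:41]
pos 42 'd': at 14 (fail-walked)  emit P4@[42:42]
pos 43 'd': at 14 (fail-walked)  emit P4@[43:43]
pos 44 'c': at 0 (fail-walked)
pos 45 'a': at 1
pos 46 'c': at 0 (fail-walked)
pos 47 'a': at 1
pos 48 'd': at 2  emit P4@[48:48]
pos 49 'a': at 3
pos 50 'd': at 4  emit P0@[47:50],P4@[50:50]
pos 51 'a': at 3 (fail-walked)
pos 52 'd': at 4  emit P0@[49:52],P4@[52:52]
pos 53 'a': at 3 (fail-walked)
pos 54 'b': at 5 (fail-walked)  emit P1@[53:54]
pos 55 'b': at 9 (fail-walked)
pos 56 'd': at 14 (fail-walked)  emit P4@[56:56]
pos 57 'b': at 9 (fail-walked)
pos 58 'b': at 9 (fail-walked)
pos 59 'c': at 10
pos 60 'a': at 11
pos 61 'c': at 12
pos 62 'b': at 13  emit P3@[58:62]
pos 63 'a': at 1 (fail-walked)
pos 64 'a': at 6
pos 65 'b': at 7  emit P1@[64:65]
pos 66 'b': at 8  emit P2@[63:66]
pos 67 'c': at 10 (fail-walked)
pos 68 'c': at 0 (fail-walked)
pos 69 'd': at 14  emit P4@[69:69]
pos 70 'a': at 1 (fail-walked)
pos 71 'b': at 5  emit P1@[70:71]
pos 72 'a': at 1 (fail-walked)
pos 73 'b': at 5  emit P1@[72:73]
pos 74 'c': at 10 (fail-walked)
pos 75 'a': at 11
pos 76 'c': at 12
pos 77 'b': at 13  emit P3@[73:77]
pos 78 'a': at 1 (fail-walked)

All matches (sorted): [[5,3],[7,4],[10,1],[11,2],[16,1],[17,2],[23,1],[24,2],[26,1],[30,3],[31,4],[32,4],[33,4],[34,4],[37,1],[38,2],[39,4],[41,1],[42,4],[43,4],[48,4],[50,0],[50,4],[52,0],[52,4],[54,1],[56,4],[62,3],[65,1],[66,2],[69,4],[71,1],[73,1],[77,3]]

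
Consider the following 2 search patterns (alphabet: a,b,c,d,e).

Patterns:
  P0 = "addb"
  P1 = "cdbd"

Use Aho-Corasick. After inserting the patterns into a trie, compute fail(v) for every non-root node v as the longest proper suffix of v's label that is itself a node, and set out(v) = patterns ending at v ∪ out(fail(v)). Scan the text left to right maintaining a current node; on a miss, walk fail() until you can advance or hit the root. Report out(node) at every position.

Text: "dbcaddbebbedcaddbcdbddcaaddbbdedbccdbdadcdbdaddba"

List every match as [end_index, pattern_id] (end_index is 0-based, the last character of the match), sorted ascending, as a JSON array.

Construct AC machine:
Trie nodes:
  0='ε' goto a→1 c→5
  1='a' goto d→2
  2='ad' goto d→3
  3='add' goto b→4
  4='addb' goto ·  [P0 ends]
  5='c' goto d→6
  6='cd' goto b→7
  7='cdb' goto d→8
  8='cdbd' goto ·  [P1 ends]

Failure links (BFS by depth):
  n1('a'): parent n0 fail=0; on 'a' 0 → fail=0;  out ∅∪∅=∅
  n5('c'): parent n0 fail=0; on 'c' 0 → fail=0;  out ∅∪∅=∅
  n2('ad'): parent n1 fail=0; on 'd' 0 → fail=0;  out ∅∪∅=∅
  n6('cd'): parent n5 fail=0; on 'd' 0 → fail=0;  out ∅∪∅=∅
  n3('add'): parent n2 fail=0; on 'd' 0 → fail=0;  out ∅∪∅=∅
  n7('cdb'): parent n6 fail=0; on 'b' 0 → fail=0;  out ∅∪∅=∅
  n4('addb'): parent n3 fail=0; on 'b' 0 → fail=0;  out {0}∪∅={0}
  n8('cdbd'): parent n7 fail=0; on 'd' 0 → fail=0;  out {1}∪∅={1}

Scan:
[0] read 'd'  n0⇒n0
[1] read 'b'  n0⇒n0
[2] read 'c'  n0⇒n5
[3] read 'a'  n5⇒n1 (fail-walked)
[4] read 'd'  n1⇒n2
[5] read 'd'  n2⇒n3
[6] read 'b'  n3⇒n4  → match P0@[3:6]
[7] read 'e'  n4⇒n0 (fail-walked)
[8] read 'b'  n0⇒n0
[9] read 'b'  n0⇒n0
[10] read 'e'  n0⇒n0
[11] read 'd'  n0⇒n0
[12] read 'c'  n0⇒n5
[13] read 'a'  n5⇒n1 (fail-walked)
[14] read 'd'  n1⇒n2
[15] read 'd'  n2⇒n3
[16] read 'b'  n3⇒n4  → match P0@[13:16]
[17] read 'c'  n4⇒n5 (fail-walked)
[18] read 'd'  n5⇒n6
[19] read 'b'  n6⇒n7
[20] read 'd'  n7⇒n8  → match P1@[17:20]
[21] read 'd'  n8⇒n0 (fail-walked)
[22] read 'c'  n0⇒n5
[23] read 'a'  n5⇒n1 (fail-walked)
[24] read 'a'  n1⇒n1 (fail-walked)
[25] read 'd'  n1⇒n2
[26] read 'd'  n2⇒n3
[27] read 'b'  n3⇒n4  → match P0@[24:27]
[28] read 'b'  n4⇒n0 (fail-walked)
[29] read 'd'  n0⇒n0
[30] read 'e'  n0⇒n0
[31] read 'd'  n0⇒n0
[32] read 'b'  n0⇒n0
[33] read 'c'  n0⇒n5
[34] read 'c'  n5⇒n5 (fail-walked)
[35] read 'd'  n5⇒n6
[36] read 'b'  n6⇒n7
[37] read 'd'  n7⇒n8  → match P1@[34:37]
[38] read 'a'  n8⇒n1 (fail-walked)
[39] read 'd'  n1⇒n2
[40] read 'c'  n2⇒n5 (fail-walked)
[41] read 'd'  n5⇒n6
[42] read 'b'  n6⇒n7
[43] read 'd'  n7⇒n8  → match P1@[40:43]
[44] read 'a'  n8⇒n1 (fail-walked)
[45] read 'd'  n1⇒n2
[46] read 'd'  n2⇒n3
[47] read 'b'  n3⇒n4  → match P0@[44:47]
[48] read 'a'  n4⇒n1 (fail-walked)

Matches: [[6,0],[16,0],[20,1],[27,0],[37,1],[43,1],[47,0]]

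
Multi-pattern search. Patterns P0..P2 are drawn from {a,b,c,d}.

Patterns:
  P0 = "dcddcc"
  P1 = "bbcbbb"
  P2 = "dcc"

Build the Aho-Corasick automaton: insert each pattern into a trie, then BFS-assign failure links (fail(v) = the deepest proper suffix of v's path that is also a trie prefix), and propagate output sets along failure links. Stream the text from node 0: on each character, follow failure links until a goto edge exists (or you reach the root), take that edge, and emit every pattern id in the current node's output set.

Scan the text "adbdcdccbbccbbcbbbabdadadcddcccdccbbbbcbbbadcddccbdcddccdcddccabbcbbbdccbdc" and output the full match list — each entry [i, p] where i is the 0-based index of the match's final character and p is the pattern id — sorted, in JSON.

Build:
Trie nodes:
  n0 'ε': b→7 d→1
  n1 'd': c→2
  n2 'dc': c→13 d→3
  n3 'dcd': d→4
  n4 'dcdd': c→5
  n5 'dcddc': c→6
  n6 'dcddcc': ·  ←P0
  n7 'b': b→8
  n8 'bb': c→9
  n9 'bbc': b→10
  n10 'bbcb': b→11
  n11 'bbcbb': b→12
  n12 'bbcbbb': ·  ←P1
  n13 'dcc': ·  ←P2

Failure links (BFS by depth):
  n1('d'): parent n0 fail=0; on 'd' 0 → fail=0;  out ∅∪∅=∅
  n7('b'): parent n0 fail=0; on 'b' 0 → fail=0;  out ∅∪∅=∅
  n2('dc'): parent n1 fail=0; on 'c' 0 → fail=0;  out ∅∪∅=∅
  n8('bb'): parent n7 fail=0; on 'b' 0 → fail=7;  out ∅∪∅=∅
  n3('dcd'): parent n2 fail=0; on 'd' 0 → fail=1;  out ∅∪∅=∅
  n9('bbc'): parent n8 fail=7; on 'c' 7→0 → fail=0;  out ∅∪∅=∅
  n13('dcc'): parent n2 fail=0; on 'c' 0 → fail=0;  out {2}∪∅={2}
  n4('dcdd'): parent n3 fail=1; on 'd' 1→0 → fail=1;  out ∅∪∅=∅
  n10('bbcb'): parent n9 fail=0; on 'b' 0 → fail=7;  out ∅∪∅=∅
  n5('dcddc'): parent n4 fail=1; on 'c' 1 → fail=2;  out ∅∪∅=∅
  n11('bbcbb'): parent n10 fail=7; on 'b' 7 → fail=8;  out ∅∪∅=∅
  n6('dcddcc'): parent n5 fail=2; on 'c' 2 → fail=13;  out {0}∪{2}={0,2}
  n12('bbcbbb'): parent n11 fail=8; on 'b' 8→7 → fail=8;  out {1}∪∅={1}

Run:
[0] read 'a'  n0⇒n0
[1] read 'd'  n0⇒n1
[2] read 'b'  n1⇒n7 (via fail)
[3] read 'd'  n7⇒n1 (via fail)
[4] read 'c'  n1⇒n2
[5] read 'd'  n2⇒n3
[6] read 'c'  n3⇒n2 (via fail)
[7] read 'c'  n2⇒n13  → match P2@[5:7]
[8] read 'b'  n13⇒n7 (via fail)
[9] read 'b'  n7⇒n8
[10] read 'c'  n8⇒n9
[11] read 'c'  n9⇒n0 (via fail)
[12] read 'b'  n0⇒n7
[13] read 'b'  n7⇒n8
[14] read 'c'  n8⇒n9
[15] read 'b'  n9⇒n10
[16] read 'b'  n10⇒n11
[17] read 'b'  n11⇒n12  → match P1@[12:17]
[18] read 'a'  n12⇒n0 (via fail)
[19] read 'b'  n0⇒n7
[20] read 'd'  n7⇒n1 (via fail)
[21] read 'a'  n1⇒n0 (via fail)
[22] read 'd'  n0⇒n1
[23] read 'a'  n1⇒n0 (via fail)
[24] read 'd'  n0⇒n1
[25] read 'c'  n1⇒n2
[26] read 'd'  n2⇒n3
[27] read 'd'  n3⇒n4
[28] read 'c'  n4⇒n5
[29] read 'c'  n5⇒n6  → match P0@[24:29],P2@[27:29]
[30] read 'c'  n6⇒n0 (via fail)
[31] read 'd'  n0⇒n1
[32] read 'c'  n1⇒n2
[33] read 'c'  n2⇒n13  → match P2@[31:33]
[34] read 'b'  n13⇒n7 (via fail)
[35] read 'b'  n7⇒n8
[36] read 'b'  n8⇒n8 (via fail)
[37] read 'b'  n8⇒n8 (via fail)
[38] read 'c'  n8⇒n9
[39] read 'b'  n9⇒n10
[40] read 'b'  n10⇒n11
[41] read 'b'  n11⇒n12  → match P1@[36:41]
[42] read 'a'  n12⇒n0 (via fail)
[43] read 'd'  n0⇒n1
[44] read 'c'  n1⇒n2
[45] read 'd'  n2⇒n3
[46] read 'd'  n3⇒n4
[47] read 'c'  n4⇒n5
[48] read 'c'  n5⇒n6  → match P0@[43:48],P2@[46:48]
[49] read 'b'  n6⇒n7 (via fail)
[50] read 'd'  n7⇒n1 (via fail)
[51] read 'c'  n1⇒n2
[52] read 'd'  n2⇒n3
[53] read 'd'  n3⇒n4
[54] read 'c'  n4⇒n5
[55] read 'c'  n5⇒n6  → match P0@[50:55],P2@[53:55]
[56] read 'd'  n6⇒n1 (via fail)
[57] read 'c'  n1⇒n2
[58] read 'd'  n2⇒n3
[59] read 'd'  n3⇒n4
[60] read 'c'  n4⇒n5
[61] read 'c'  n5⇒n6  → match P0@[56:61],P2@[59:61]
[62] read 'a'  n6⇒n0 (via fail)
[63] read 'b'  n0⇒n7
[64] read 'b'  n7⇒n8
[65] read 'c'  n8⇒n9
[66] read 'b'  n9⇒n10
[67] read 'b'  n10⇒n11
[68] read 'b'  n11⇒n12  → match P1@[63:68]
[69] read 'd'  n12⇒n1 (via fail)
[70] read 'c'  n1⇒n2
[71] read 'c'  n2⇒n13  → match P2@[69:71]
[72] read 'b'  n13⇒n7 (via fail)
[73] read 'd'  n7⇒n1 (via fail)
[74] read 'c'  n1⇒n2

Matches: [[7,2],[17,1],[29,0],[29,2],[33,2],[41,1],[48,0],[48,2],[55,0],[55,2],[61,0],[61,2],[68,1],[71,2]]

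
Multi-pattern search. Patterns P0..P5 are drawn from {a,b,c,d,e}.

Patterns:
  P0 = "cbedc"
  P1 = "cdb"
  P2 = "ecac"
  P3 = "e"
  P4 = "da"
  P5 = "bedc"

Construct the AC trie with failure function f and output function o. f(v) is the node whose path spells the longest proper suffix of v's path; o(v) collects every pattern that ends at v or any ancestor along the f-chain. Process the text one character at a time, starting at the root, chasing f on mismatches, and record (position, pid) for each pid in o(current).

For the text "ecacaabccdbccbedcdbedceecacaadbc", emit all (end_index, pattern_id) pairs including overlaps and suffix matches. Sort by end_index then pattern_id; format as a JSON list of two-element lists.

Build:
Trie (insert patterns):
  n0 'ε': b→14 c→1 d→12 e→8
  n1 'c': b→2 d→6
  n2 'cb': e→3
  n3 'cbe': d→4
  n4 'cbed': c→5
  n5 'cbedc': ·  ←P0
  n6 'cd': b→7
  n7 'cdb': ·  ←P1
  n8 'e': c→9  ←P3
  n9 'ec': a→10
  n10 'eca': c→11
  n11 'ecac': ·  ←P2
  n12 'd': a→13
  n13 'da': ·  ←P4
  n14 'b': e→15
  n15 'be': d→16
  n16 'bed': c→17
  n17 'bedc': ·  ←P5

BFS fail/out derivation:
  fail(1) 'c': from fail(0)=0 chase 'c': 0 ⇒ 0;  out=∅∪out(0)=∅
  fail(8) 'e': from fail(0)=0 chase 'e': 0 ⇒ 0;  out={3}∪out(0)={3}
  fail(12) 'd': from fail(0)=0 chase 'd': 0 ⇒ 0;  out=∅∪out(0)=∅
  fail(14) 'b': from fail(0)=0 chase 'b': 0 ⇒ 0;  out=∅∪out(0)=∅
  fail(2) 'cb': from fail(1)=0 chase 'b': 0 ⇒ 14;  out=∅∪out(14)=∅
  fail(6) 'cd': from fail(1)=0 chase 'd': 0 ⇒ 12;  out=∅∪out(12)=∅
  fail(9) 'ec': from fail(8)=0 chase 'c': 0 ⇒ 1;  out=∅∪out(1)=∅
  fail(13) 'da': from fail(12)=0 chase 'a': 0 ⇒ 0;  out={4}∪out(0)={4}
  fail(15) 'be': from fail(14)=0 chase 'e': 0 ⇒ 8;  out=∅∪out(8)={3}
  fail(3) 'cbe': from fail(2)=14 chase 'e': 14 ⇒ 15;  out=∅∪out(15)={3}
  fail(7) 'cdb': from fail(6)=12 chase 'b': 12→0 ⇒ 14;  out={1}∪out(14)={1}
  fail(10) 'eca': from fail(9)=1 chase 'a': 1→0 ⇒ 0;  out=∅∪out(0)=∅
  fail(16) 'bed': from fail(15)=8 chase 'd': 8→0 ⇒ 12;  out=∅∪out(12)=∅
  fail(4) 'cbed': from fail(3)=15 chase 'd': 15 ⇒ 16;  out=∅∪out(16)=∅
  fail(11) 'ecac': from fail(10)=0 chase 'c': 0 ⇒ 1;  out={2}∪out(1)={2}
  fail(17) 'bedc': from fail(16)=12 chase 'c': 12→0 ⇒ 1;  out={5}∪out(1)={5}
  fail(5) 'cbedc': from fail(4)=16 chase 'c': 16 ⇒ 17;  out={0}∪out(17)={0,5}

Scan:
[0] read 'e'  n0⇒n8  emit P3@[0:0]
[1] read 'c'  n8⇒n9
[2] read 'a'  n9⇒n10
[3] read 'c'  n10⇒n11  emit P2@[0:3]
[4] read 'a'  n11⇒n0 (fail-walked)
[5] read 'a'  n0⇒n0
[6] read 'b'  n0⇒n14
[7] read 'c'  n14⇒n1 (fail-walked)
[8] read 'c'  n1⇒n1 (fail-walked)
[9] read 'd'  n1⇒n6
[10] read 'b'  n6⇒n7  emit P1@[8:10]
[11] read 'c'  n7⇒n1 (fail-walked)
[12] read 'c'  n1⇒n1 (fail-walked)
[13] read 'b'  n1⇒n2
[14] read 'e'  n2⇒n3  emit P3@[14:14]
[15] read 'd'  n3⇒n4
[16] read 'c'  n4⇒n5  emit P0@[12:16],P5@[13:16]
[17] read 'd'  n5⇒n6 (fail-walked)
[18] read 'b'  n6⇒n7  emit P1@[16:18]
[19] read 'e'  n7⇒n15 (fail-walked)  emit P3@[19:19]
[20] read 'd'  n15⇒n16
[21] read 'c'  n16⇒n17  emit P5@[18:21]
[22] read 'e'  n17⇒n8 (fail-walked)  emit P3@[22:22]
[23] read 'e'  n8⇒n8 (fail-walked)  emit P3@[23:23]
[24] read 'c'  n8⇒n9
[25] read 'a'  n9⇒n10
[26] read 'c'  n10⇒n11  emit P2@[23:26]
[27] read 'a'  n11⇒n0 (fail-walked)
[28] read 'a'  n0⇒n0
[29] read 'd'  n0⇒n12
[30] read 'b'  n12⇒n14 (fail-walked)
[31] read 'c'  n14⇒n1 (fail-walked)

All matches (sorted): [[0,3],[3,2],[10,1],[14,3],[16,0],[16,5],[18,1],[19,3],[21,5],[22,3],[23,3],[26,2]]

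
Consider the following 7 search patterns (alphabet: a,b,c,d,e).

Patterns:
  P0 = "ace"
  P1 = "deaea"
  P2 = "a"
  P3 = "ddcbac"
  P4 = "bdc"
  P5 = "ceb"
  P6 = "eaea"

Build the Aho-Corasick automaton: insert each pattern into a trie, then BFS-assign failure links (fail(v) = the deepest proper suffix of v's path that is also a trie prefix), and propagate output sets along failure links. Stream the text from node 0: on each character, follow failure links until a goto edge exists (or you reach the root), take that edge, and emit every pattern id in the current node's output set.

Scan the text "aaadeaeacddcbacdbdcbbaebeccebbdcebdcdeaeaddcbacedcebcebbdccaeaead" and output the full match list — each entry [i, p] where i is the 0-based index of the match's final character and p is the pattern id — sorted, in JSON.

Build:
Trie nodes:
  n0 'ε': a→1 b→14 c→17 d→4 e→20
  n1 'a': c→2  ←P2
  n2 'ac': e→3
  n3 'ace': ·  ←P0
  n4 'd': d→9 e→5
  n5 'de': a→6
  n6 'dea': e→7
  n7 'deae': a→8
  n8 'deaea': ·  ←P1
  n9 'dd': c→10
  n10 'ddc': b→11
  n11 'ddcb': a→12
  n12 'ddcba': c→13
  n13 'ddcbac': ·  ←P3
  n14 'b': d→15
  n15 'bd': c→16
  n16 'bdc': ·  ←P4
  n17 'c': e→18
  n18 'ce': b→19
  n19 'ceb': ·  ←P5
  n20 'e': a→21
  n21 'ea': e→22
  n22 'eae': a→23
  n23 'eaea': ·  ←P6

Failure links (BFS by depth):
  fail(1) 'a': from fail(0)=0 chase 'a': 0 ⇒ 0;  out={2}∪out(0)={2}
  fail(4) 'd': from fail(0)=0 chase 'd': 0 ⇒ 0;  out=∅∪out(0)=∅
  fail(14) 'b': from fail(0)=0 chase 'b': 0 ⇒ 0;  out=∅∪out(0)=∅
  fail(17) 'c': from fail(0)=0 chase 'c': 0 ⇒ 0;  out=∅∪out(0)=∅
  fail(20) 'e': from fail(0)=0 chase 'e': 0 ⇒ 0;  out=∅∪out(0)=∅
  fail(2) 'ac': from fail(1)=0 chase 'c': 0 ⇒ 17;  out=∅∪out(17)=∅
  fail(5) 'de': from fail(4)=0 chase 'e': 0 ⇒ 20;  out=∅∪out(20)=∅
  fail(9) 'dd': from fail(4)=0 chase 'd': 0 ⇒ 4;  out=∅∪out(4)=∅
  fail(15) 'bd': from fail(14)=0 chase 'd': 0 ⇒ 4;  out=∅∪out(4)=∅
  fail(18) 'ce': from fail(17)=0 chase 'e': 0 ⇒ 20;  out=∅∪out(20)=∅
  fail(21) 'ea': from fail(20)=0 chase 'a': 0 ⇒ 1;  out=∅∪out(1)={2}
  fail(3) 'ace': from fail(2)=17 chase 'e': 17 ⇒ 18;  out={0}∪out(18)={0}
  fail(6) 'dea': from fail(5)=20 chase 'a': 20 ⇒ 21;  out=∅∪out(21)={2}
  fail(10) 'ddc': from fail(9)=4 chase 'c': 4→0 ⇒ 17;  out=∅∪out(17)=∅
  fail(16) 'bdc': from fail(15)=4 chase 'c': 4→0 ⇒ 17;  out={4}∪out(17)={4}
  fail(19) 'ceb': from fail(18)=20 chase 'b': 20→0 ⇒ 14;  out={5}∪out(14)={5}
  fail(22) 'eae': from fail(21)=1 chase 'e': 1→0 ⇒ 20;  out=∅∪out(20)=∅
  fail(7) 'deae': from fail(6)=21 chase 'e': 21 ⇒ 22;  out=∅∪out(22)=∅
  fail(11) 'ddcb': from fail(10)=17 chase 'b': 17→0 ⇒ 14;  out=∅∪out(14)=∅
  fail(23) 'eaea': from fail(22)=20 chase 'a': 20 ⇒ 21;  out={6}∪out(21)={2,6}
  fail(8) 'deaea': from fail(7)=22 chase 'a': 22 ⇒ 23;  out={1}∪out(23)={1,2,6}
  fail(12) 'ddcba': from fail(11)=14 chase 'a': 14→0 ⇒ 1;  out=∅∪out(1)={2}
  fail(13) 'ddcbac': from fail(12)=1 chase 'c': 1 ⇒ 2;  out={3}∪out(2)={3}

Scan:
pos 0 'a': at 1  ** P2@[0:0]
pos 1 'a': at 1 ·f  ** P2@[1:1]
pos 2 'a': at 1 ·f  ** P2@[2:2]
pos 3 'd': at 4 ·f
pos 4 'e': at 5
pos 5 'a': at 6  ** P2@[5:5]
pos 6 'e': at 7
pos 7 'a': at 8  ** P1@[3:7],P2@[7:7],P6@[4:7]
pos 8 'c': at 2 ·f
pos 9 'd': at 4 ·f
pos 10 'd': at 9
pos 11 'c': at 10
pos 12 'b': at 11
pos 13 'a': at 12  ** P2@[13:13]
pos 14 'c': at 13  ** P3@[9:14]
pos 15 'd': at 4 ·f
pos 16 'b': at 14 ·f
pos 17 'd': at 15
pos 18 'c': at 16  ** P4@[16:18]
pos 19 'b': at 14 ·f
pos 20 'b': at 14 ·f
pos 21 'a': at 1 ·f  ** P2@[21:21]
pos 22 'e': at 20 ·f
pos 23 'b': at 14 ·f
pos 24 'e': at 20 ·f
pos 25 'c': at 17 ·f
pos 26 'c': at 17 ·f
pos 27 'e': at 18
pos 28 'b': at 19  ** P5@[26:28]
pos 29 'b': at 14 ·f
pos 30 'd': at 15
pos 31 'c': at 16  ** P4@[29:31]
pos 32 'e': at 18 ·f
pos 33 'b': at 19  ** P5@[31:33]
pos 34 'd': at 15 ·f
pos 35 'c': at 16  ** P4@[33:35]
pos 36 'd': at 4 ·f
pos 37 'e': at 5
pos 38 'a': at 6  ** P2@[38:38]
pos 39 'e': at 7
pos 40 'a': at 8  ** P1@[36:40],P2@[40:40],P6@[37:40]
pos 41 'd': at 4 ·f
pos 42 'd': at 9
pos 43 'c': at 10
pos 44 'b': at 11
pos 45 'a': at 12  ** P2@[45:45]
pos 46 'c': at 13  ** P3@[41:46]
pos 47 'e': at 3 ·f  ** P0@[45:47]
pos 48 'd': at 4 ·f
pos 49 'c': at 17 ·f
pos 50 'e': at 18
pos 51 'b': at 19  ** P5@[49:51]
pos 52 'c': at 17 ·f
pos 53 'e': at 18
pos 54 'b': at 19  ** P5@[52:54]
pos 55 'b': at 14 ·f
pos 56 'd': at 15
pos 57 'c': at 16  ** P4@[55:57]
pos 58 'c': at 17 ·f
pos 59 'a': at 1 ·f  ** P2@[59:59]
pos 60 'e': at 20 ·f
pos 61 'a': at 21  ** P2@[61:61]
pos 62 'e': at 22
pos 63 'a': at 23  ** P2@[63:63],P6@[60:63]
pos 64 'd': at 4 ·f

Result: [[0,2],[1,2],[2,2],[5,2],[7,1],[7,2],[7,6],[13,2],[14,3],[18,4],[21,2],[28,5],[31,4],[33,5],[35,4],[38,2],[40,1],[40,2],[40,6],[45,2],[46,3],[47,0],[51,5],[54,5],[57,4],[59,2],[61,2],[63,2],[63,6]]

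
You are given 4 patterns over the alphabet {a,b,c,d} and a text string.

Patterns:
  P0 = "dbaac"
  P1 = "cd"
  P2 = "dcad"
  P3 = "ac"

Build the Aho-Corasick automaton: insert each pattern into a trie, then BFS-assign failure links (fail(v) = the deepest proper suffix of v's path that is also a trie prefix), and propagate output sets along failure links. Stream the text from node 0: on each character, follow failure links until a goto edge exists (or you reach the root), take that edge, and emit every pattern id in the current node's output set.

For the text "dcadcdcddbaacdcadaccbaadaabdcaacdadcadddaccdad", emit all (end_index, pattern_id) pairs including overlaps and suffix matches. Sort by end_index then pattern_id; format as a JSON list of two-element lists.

Build:
Trie (insert patterns):
  0='ε' goto a→11 c→6 d→1
  1='d' goto b→2 c→8
  2='db' goto a→3
  3='dba' goto a→4
  4='dbaa' goto c→5
  5='dbaac' goto ·  ←P0
  6='c' goto d→7
  7='cd' goto ·  ←P1
  8='dc' goto a→9
  9='dca' goto d→10
  10='dcad' goto ·  ←P2
  11='a' goto c→12
  12='ac' goto ·  ←P3

BFS fail/out derivation:
  fail(1) 'd': from fail(0)=0 chase 'd': 0 ⇒ 0;  out=∅∪out(0)=∅
  fail(6) 'c': from fail(0)=0 chase 'c': 0 ⇒ 0;  out=∅∪out(0)=∅
  fail(11) 'a': from fail(0)=0 chase 'a': 0 ⇒ 0;  out=∅∪out(0)=∅
  fail(2) 'db': from fail(1)=0 chase 'b': 0 ⇒ 0;  out=∅∪out(0)=∅
  fail(7) 'cd': from fail(6)=0 chase 'd': 0 ⇒ 1;  out={1}∪out(1)={1}
  fail(8) 'dc': from fail(1)=0 chase 'c': 0 ⇒ 6;  out=∅∪out(6)=∅
  fail(12) 'ac': from fail(11)=0 chase 'c': 0 ⇒ 6;  out={3}∪out(6)={3}
  fail(3) 'dba': from fail(2)=0 chase 'a': 0 ⇒ 11;  out=∅∪out(11)=∅
  fail(9) 'dca': from fail(8)=6 chase 'a': 6→0 ⇒ 11;  out=∅∪out(11)=∅
  fail(4) 'dbaa': from fail(3)=11 chase 'a': 11→0 ⇒ 11;  out=∅∪out(11)=∅
  fail(10) 'dcad': from fail(9)=11 chase 'd': 11→0 ⇒ 1;  out={2}∪out(1)={2}
  fail(5) 'dbaac': from fail(4)=11 chase 'c': 11 ⇒ 12;  out={0}∪out(12)={0,3}

Scan:
[0] read 'd'  n0⇒n1
[1] read 'c'  n1⇒n8
[2] read 'a'  n8⇒n9
[3] read 'd'  n9⇒n10  → match P2@[0:3]
[4] read 'c'  n10⇒n8 (via fail)
[5] read 'd'  n8⇒n7 (via fail)  → match P1@[4:5]
[6] read 'c'  n7⇒n8 (via fail)
[7] read 'd'  n8⇒n7 (via fail)  → match P1@[6:7]
[8] read 'd'  n7⇒n1 (via fail)
[9] read 'b'  n1⇒n2
[10] read 'a'  n2⇒n3
[11] read 'a'  n3⇒n4
[12] read 'c'  n4⇒n5  → match P0@[8:12],P3@[11:12]
[13] read 'd'  n5⇒n7 (via fail)  → match P1@[12:13]
[14] read 'c'  n7⇒n8 (via fail)
[15] read 'a'  n8⇒n9
[16] read 'd'  n9⇒n10  → match P2@[13:16]
[17] read 'a'  n10⇒n11 (via fail)
[18] read 'c'  n11⇒n12  → match P3@[17:18]
[19] read 'c'  n12⇒n6 (via fail)
[20] read 'b'  n6⇒n0 (via fail)
[21] read 'a'  n0⇒n11
[22] read 'a'  n11⇒n11 (via fail)
[23] read 'd'  n11⇒n1 (via fail)
[24] read 'a'  n1⇒n11 (via fail)
[25] read 'a'  n11⇒n11 (via fail)
[26] read 'b'  n11⇒n0 (via fail)
[27] read 'd'  n0⇒n1
[28] read 'c'  n1⇒n8
[29] read 'a'  n8⇒n9
[30] read 'a'  n9⇒n11 (via fail)
[31] read 'c'  n11⇒n12  → match P3@[30:31]
[32] read 'd'  n12⇒n7 (via fail)  → match P1@[31:32]
[33] read 'a'  n7⇒n11 (via fail)
[34] read 'd'  n11⇒n1 (via fail)
[35] read 'c'  n1⇒n8
[36] read 'a'  n8⇒n9
[37] read 'd'  n9⇒n10  → match P2@[34:37]
[38] read 'd'  n10⇒n1 (via fail)
[39] read 'd'  n1⇒n1 (via fail)
[40] read 'a'  n1⇒n11 (via fail)
[41] read 'c'  n11⇒n12  → match P3@[40:41]
[42] read 'c'  n12⇒n6 (via fail)
[43] read 'd'  n6⇒n7  → match P1@[42:43]
[44] read 'a'  n7⇒n11 (via fail)
[45] read 'd'  n11⇒n1 (via fail)

Result: [[3,2],[5,1],[7,1],[12,0],[12,3],[13,1],[16,2],[18,3],[31,3],[32,1],[37,2],[41,3],[43,1]]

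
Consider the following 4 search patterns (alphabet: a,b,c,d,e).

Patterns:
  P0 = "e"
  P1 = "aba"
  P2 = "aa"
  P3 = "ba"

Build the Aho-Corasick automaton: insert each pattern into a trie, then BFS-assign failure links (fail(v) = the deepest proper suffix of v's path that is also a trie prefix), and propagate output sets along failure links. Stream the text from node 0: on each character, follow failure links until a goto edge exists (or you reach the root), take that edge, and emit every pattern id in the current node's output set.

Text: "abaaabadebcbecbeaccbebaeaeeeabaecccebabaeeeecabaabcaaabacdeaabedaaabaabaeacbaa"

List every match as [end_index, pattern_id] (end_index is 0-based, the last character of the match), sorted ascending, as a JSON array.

Build:
Trie nodes:
  0='ε' goto a→2 b→6 e→1
  1='e' goto ·  ←P0
  2='a' goto a→5 b→3
  3='ab' goto a→4
  4='aba' goto ·  ←P1
  5='aa' goto ·  ←P2
  6='b' goto a→7
  7='ba' goto ·  ←P3

BFS fail/out derivation:
  n1('e'): parent n0 fail=0; on 'e' 0 → fail=0;  out {0}∪∅={0}
  n2('a'): parent n0 fail=0; on 'a' 0 → fail=0;  out ∅∪∅=∅
  n6('b'): parent n0 fail=0; on 'b' 0 → fail=0;  out ∅∪∅=∅
  n3('ab'): parent n2 fail=0; on 'b' 0 → fail=6;  out ∅∪∅=∅
  n5('aa'): parent n2 fail=0; on 'a' 0 → fail=2;  out {2}∪∅={2}
  n7('ba'): parent n6 fail=0; on 'a' 0 → fail=2;  out {3}∪∅={3}
  n4('aba'): parent n3 fail=6; on 'a' 6 → fail=7;  out {1}∪{3}={1,3}

Text stream:
[0] read 'a'  n0⇒n2
[1] read 'b'  n2⇒n3
[2] read 'a'  n3⇒n4  ** P1@[0:2],P3@[1:2]
[3] read 'a'  n4⇒n5 (via fail)  ** P2@[2:3]
[4] read 'a'  n5⇒n5 (via fail)  ** P2@[3:4]
[5] read 'b'  n5⇒n3 (via fail)
[6] read 'a'  n3⇒n4  ** P1@[4:6],P3@[5:6]
[7] read 'd'  n4⇒n0 (via fail)
[8] read 'e'  n0⇒n1  ** P0@[8:8]
[9] read 'b'  n1⇒n6 (via fail)
[10] read 'c'  n6⇒n0 (via fail)
[11] read 'b'  n0⇒n6
[12] read 'e'  n6⇒n1 (via fail)  ** P0@[12:12]
[13] read 'c'  n1⇒n0 (via fail)
[14] read 'b'  n0⇒n6
[15] read 'e'  n6⇒n1 (via fail)  ** P0@[15:15]
[16] read 'a'  n1⇒n2 (via fail)
[17] read 'c'  n2⇒n0 (via fail)
[18] read 'c'  n0⇒n0
[19] read 'b'  n0⇒n6
[20] read 'e'  n6⇒n1 (via fail)  ** P0@[20:20]
[21] read 'b'  n1⇒n6 (via fail)
[22] read 'a'  n6⇒n7  ** P3@[21:22]
[23] read 'e'  n7⇒n1 (via fail)  ** P0@[23:23]
[24] read 'a'  n1⇒n2 (via fail)
[25] read 'e'  n2⇒n1 (via fail)  ** P0@[25:25]
[26] read 'e'  n1⇒n1 (via fail)  ** P0@[26:26]
[27] read 'e'  n1⇒n1 (via fail)  ** P0@[27:27]
[28] read 'a'  n1⇒n2 (via fail)
[29] read 'b'  n2⇒n3
[30] read 'a'  n3⇒n4  ** P1@[28:30],P3@[29:30]
[31] read 'e'  n4⇒n1 (via fail)  ** P0@[31:31]
[32] read 'c'  n1⇒n0 (via fail)
[33] read 'c'  n0⇒n0
[34] read 'c'  n0⇒n0
[35] read 'e'  n0⇒n1  ** P0@[35:35]
[36] read 'b'  n1⇒n6 (via fail)
[37] read 'a'  n6⇒n7  ** P3@[36:37]
[38] read 'b'  n7⇒n3 (via fail)
[39] read 'a'  n3⇒n4  ** P1@[37:39],P3@[38:39]
[40] read 'e'  n4⇒n1 (via fail)  ** P0@[40:40]
[41] read 'e'  n1⇒n1 (via fail)  ** P0@[41:41]
[42] read 'e'  n1⇒n1 (via fail)  ** P0@[42:42]
[43] read 'e'  n1⇒n1 (via fail)  ** P0@[43:43]
[44] read 'c'  n1⇒n0 (via fail)
[45] read 'a'  n0⇒n2
[46] read 'b'  n2⇒n3
[47] read 'a'  n3⇒n4  ** P1@[45:47],P3@[46:47]
[48] read 'a'  n4⇒n5 (via fail)  ** P2@[47:48]
[49] read 'b'  n5⇒n3 (via fail)
[50] read 'c'  n3⇒n0 (via fail)
[51] read 'a'  n0⇒n2
[52] read 'a'  n2⇒n5  ** P2@[51:52]
[53] read 'a'  n5⇒n5 (via fail)  ** P2@[52:53]
[54] read 'b'  n5⇒n3 (via fail)
[55] read 'a'  n3⇒n4  ** P1@[53:55],P3@[54:55]
[56] read 'c'  n4⇒n0 (via fail)
[57] read 'd'  n0⇒n0
[58] read 'e'  n0⇒n1  ** P0@[58:58]
[59] read 'a'  n1⇒n2 (via fail)
[60] read 'a'  n2⇒n5  ** P2@[59:60]
[61] read 'b'  n5⇒n3 (via fail)
[62] read 'e'  n3⇒n1 (via fail)  ** P0@[62:62]
[63] read 'd'  n1⇒n0 (via fail)
[64] read 'a'  n0⇒n2
[65] read 'a'  n2⇒n5  ** P2@[64:65]
[66] read 'a'  n5⇒n5 (via fail)  ** P2@[65:66]
[67] read 'b'  n5⇒n3 (via fail)
[68] read 'a'  n3⇒n4  ** P1@[66:68],P3@[67:68]
[69] read 'a'  n4⇒n5 (via fail)  ** P2@[68:69]
[70] read 'b'  n5⇒n3 (via fail)
[71] read 'a'  n3⇒n4  ** P1@[69:71],P3@[70:71]
[72] read 'e'  n4⇒n1 (via fail)  ** P0@[72:72]
[73] read 'a'  n1⇒n2 (via fail)
[74] read 'c'  n2⇒n0 (via fail)
[75] read 'b'  n0⇒n6
[76] read 'a'  n6⇒n7  ** P3@[75:76]
[77] read 'a'  n7⇒n5 (via fail)  ** P2@[76:77]

All matches (sorted): [[2,1],[2,3],[3,2],[4,2],[6,1],[6,3],[8,0],[12,0],[15,0],[20,0],[22,3],[23,0],[25,0],[26,0],[27,0],[30,1],[30,3],[31,0],[35,0],[37,3],[39,1],[39,3],[40,0],[41,0],[42,0],[43,0],[47,1],[47,3],[48,2],[52,2],[53,2],[55,1],[55,3],[58,0],[60,2],[62,0],[65,2],[66,2],[68,1],[68,3],[69,2],[71,1],[71,3],[72,0],[76,3],[77,2]]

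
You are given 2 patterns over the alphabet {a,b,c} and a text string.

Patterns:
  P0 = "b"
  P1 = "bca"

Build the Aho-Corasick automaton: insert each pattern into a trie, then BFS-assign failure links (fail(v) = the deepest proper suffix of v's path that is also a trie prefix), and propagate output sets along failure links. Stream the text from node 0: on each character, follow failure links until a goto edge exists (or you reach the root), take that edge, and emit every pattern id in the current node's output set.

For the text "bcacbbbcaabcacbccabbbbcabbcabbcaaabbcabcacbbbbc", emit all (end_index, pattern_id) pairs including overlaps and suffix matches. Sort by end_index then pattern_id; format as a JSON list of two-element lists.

Build automaton:
Trie (insert patterns):
  n0 'ε': b→1
  n1 'b': c→2  [P0 ends]
  n2 'bc': a→3
  n3 'bca': ·  [P1 ends]

Failure links (BFS by depth):
  n1('b'): parent n0 fail=0; on 'b' 0 → fail=0;  out {0}∪∅={0}
  n2('bc'): parent n1 fail=0; on 'c' 0 → fail=0;  out ∅∪∅=∅
  n3('bca'): parent n2 fail=0; on 'a' 0 → fail=0;  out {1}∪∅={1}

Scan:
i=0 'b': node 0→1  emit P0@[0:0]
i=1 'c': node 1→2
i=2 'a': node 2→3  emit P1@[0:2]
i=3 'c': node 3→0 (fail-walked)
i=4 'b': node 0→1  emit P0@[4:4]
i=5 'b': node 1→1 (fail-walked)  emit P0@[5:5]
i=6 'b': node 1→1 (fail-walked)  emit P0@[6:6]
i=7 'c': node 1→2
i=8 'a': node 2→3  emit P1@[6:8]
i=9 'a': node 3→0 (fail-walked)
i=10 'b': node 0→1  emit P0@[10:10]
i=11 'c': node 1→2
i=12 'a': node 2→3  emit P1@[10:12]
i=13 'c': node 3→0 (fail-walked)
i=14 'b': node 0→1  emit P0@[14:14]
i=15 'c': node 1→2
i=16 'c': node 2→0 (fail-walked)
i=17 'a': node 0→0
i=18 'b': node 0→1  emit P0@[18:18]
i=19 'b': node 1→1 (fail-walked)  emit P0@[19:19]
i=20 'b': node 1→1 (fail-walked)  emit P0@[20:20]
i=21 'b': node 1→1 (fail-walked)  emit P0@[21:21]
i=22 'c': node 1→2
i=23 'a': node 2→3  emit P1@[21:23]
i=24 'b': node 3→1 (fail-walked)  emit P0@[24:24]
i=25 'b': node 1→1 (fail-walked)  emit P0@[25:25]
i=26 'c': node 1→2
i=27 'a': node 2→3  emit P1@[25:27]
i=28 'b': node 3→1 (fail-walked)  emit P0@[28:28]
i=29 'b': node 1→1 (fail-walked)  emit P0@[29:29]
i=30 'c': node 1→2
i=31 'a': node 2→3  emit P1@[29:31]
i=32 'a': node 3→0 (fail-walked)
i=33 'a': node 0→0
i=34 'b': node 0→1  emit P0@[34:34]
i=35 'b': node 1→1 (fail-walked)  emit P0@[35:35]
i=36 'c': node 1→2
i=37 'a': node 2→3  emit P1@[35:37]
i=38 'b': node 3→1 (fail-walked)  emit P0@[38:38]
i=39 'c': node 1→2
i=40 'a': node 2→3  emit P1@[38:40]
i=41 'c': node 3→0 (fail-walked)
i=42 'b': node 0→1  emit P0@[42:42]
i=43 'b': node 1→1 (fail-walked)  emit P0@[43:43]
i=44 'b': node 1→1 (fail-walked)  emit P0@[44:44]
i=45 'b': node 1→1 (fail-walked)  emit P0@[45:45]
i=46 'c': node 1→2

All matches (sorted): [[0,0],[2,1],[4,0],[5,0],[6,0],[8,1],[10,0],[12,1],[14,0],[18,0],[19,0],[20,0],[21,0],[23,1],[24,0],[25,0],[27,1],[28,0],[29,0],[31,1],[34,0],[35,0],[37,1],[38,0],[40,1],[42,0],[43,0],[44,0],[45,0]]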